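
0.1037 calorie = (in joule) 0.4339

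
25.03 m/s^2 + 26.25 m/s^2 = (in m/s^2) 51.28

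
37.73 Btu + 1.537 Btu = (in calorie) 9902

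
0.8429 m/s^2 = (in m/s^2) 0.8429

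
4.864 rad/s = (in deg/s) 278.7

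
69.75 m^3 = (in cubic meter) 69.75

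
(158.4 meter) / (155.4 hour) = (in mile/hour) 0.0006334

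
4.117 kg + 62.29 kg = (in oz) 2342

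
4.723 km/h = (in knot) 2.55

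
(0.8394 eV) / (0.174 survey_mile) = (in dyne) 4.803e-17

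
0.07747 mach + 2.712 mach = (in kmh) 3419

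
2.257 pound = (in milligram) 1.024e+06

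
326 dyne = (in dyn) 326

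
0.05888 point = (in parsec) 6.732e-22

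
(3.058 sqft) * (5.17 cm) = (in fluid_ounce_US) 496.7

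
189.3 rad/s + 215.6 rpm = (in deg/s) 1.214e+04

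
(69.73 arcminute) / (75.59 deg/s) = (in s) 0.01537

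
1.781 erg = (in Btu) 1.688e-10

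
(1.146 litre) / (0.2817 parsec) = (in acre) 3.258e-23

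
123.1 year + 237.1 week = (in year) 127.6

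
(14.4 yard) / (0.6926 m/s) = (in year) 6.029e-07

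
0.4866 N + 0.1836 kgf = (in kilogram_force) 0.2332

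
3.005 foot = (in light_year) 9.681e-17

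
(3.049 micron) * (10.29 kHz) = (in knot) 0.06099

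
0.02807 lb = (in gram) 12.73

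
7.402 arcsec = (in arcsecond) 7.402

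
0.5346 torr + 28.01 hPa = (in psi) 0.4166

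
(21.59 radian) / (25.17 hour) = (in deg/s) 0.01365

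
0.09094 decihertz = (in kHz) 9.094e-06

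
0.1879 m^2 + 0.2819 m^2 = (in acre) 0.0001161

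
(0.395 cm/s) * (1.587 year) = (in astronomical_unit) 1.321e-06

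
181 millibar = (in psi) 2.625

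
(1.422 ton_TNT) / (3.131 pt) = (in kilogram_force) 5.493e+11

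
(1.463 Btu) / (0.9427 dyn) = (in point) 4.641e+11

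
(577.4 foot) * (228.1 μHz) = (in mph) 0.0898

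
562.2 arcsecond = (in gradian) 0.1735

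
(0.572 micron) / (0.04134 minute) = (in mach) 6.773e-10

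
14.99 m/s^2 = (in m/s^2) 14.99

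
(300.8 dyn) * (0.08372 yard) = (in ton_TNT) 5.504e-14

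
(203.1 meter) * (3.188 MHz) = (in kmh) 2.331e+09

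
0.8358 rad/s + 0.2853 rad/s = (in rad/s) 1.121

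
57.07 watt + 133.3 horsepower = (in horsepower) 133.4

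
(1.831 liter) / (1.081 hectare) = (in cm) 1.694e-05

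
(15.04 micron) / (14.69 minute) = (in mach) 5.011e-11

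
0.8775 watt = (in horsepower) 0.001177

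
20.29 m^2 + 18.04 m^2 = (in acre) 0.009472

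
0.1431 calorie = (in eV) 3.737e+18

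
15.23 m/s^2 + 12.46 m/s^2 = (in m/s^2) 27.69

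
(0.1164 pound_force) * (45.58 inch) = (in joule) 0.5994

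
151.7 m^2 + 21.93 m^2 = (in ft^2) 1869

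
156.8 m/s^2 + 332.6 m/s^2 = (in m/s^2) 489.4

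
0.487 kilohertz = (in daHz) 48.7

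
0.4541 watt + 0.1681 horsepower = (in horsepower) 0.1687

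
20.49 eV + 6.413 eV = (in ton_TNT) 1.03e-27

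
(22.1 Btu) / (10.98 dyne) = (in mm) 2.124e+11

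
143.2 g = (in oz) 5.051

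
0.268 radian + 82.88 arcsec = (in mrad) 268.4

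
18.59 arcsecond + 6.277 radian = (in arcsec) 1.295e+06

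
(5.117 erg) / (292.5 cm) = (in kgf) 1.784e-08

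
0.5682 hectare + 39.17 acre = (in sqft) 1.767e+06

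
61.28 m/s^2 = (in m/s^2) 61.28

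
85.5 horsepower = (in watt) 6.376e+04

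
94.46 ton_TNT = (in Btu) 3.746e+08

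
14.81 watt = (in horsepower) 0.01986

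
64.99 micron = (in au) 4.344e-16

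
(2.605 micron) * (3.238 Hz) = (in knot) 1.64e-05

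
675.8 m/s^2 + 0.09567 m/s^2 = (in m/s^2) 675.9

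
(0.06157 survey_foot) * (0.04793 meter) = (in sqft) 0.009682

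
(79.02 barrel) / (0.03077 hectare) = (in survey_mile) 2.537e-05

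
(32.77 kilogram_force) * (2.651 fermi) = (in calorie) 2.036e-13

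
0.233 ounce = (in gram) 6.605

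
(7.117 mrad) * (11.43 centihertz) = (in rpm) 0.007768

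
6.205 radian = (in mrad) 6205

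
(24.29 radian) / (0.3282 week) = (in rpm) 0.001169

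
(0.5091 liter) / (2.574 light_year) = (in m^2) 2.091e-20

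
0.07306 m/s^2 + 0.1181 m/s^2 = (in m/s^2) 0.1912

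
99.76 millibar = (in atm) 0.09846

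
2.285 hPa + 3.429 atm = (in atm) 3.431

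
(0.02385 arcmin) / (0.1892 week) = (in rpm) 5.79e-10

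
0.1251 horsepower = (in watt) 93.29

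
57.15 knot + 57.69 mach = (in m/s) 1.967e+04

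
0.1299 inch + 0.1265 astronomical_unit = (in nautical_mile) 1.022e+07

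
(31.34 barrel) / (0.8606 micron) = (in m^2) 5.79e+06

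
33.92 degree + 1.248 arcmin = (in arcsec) 1.222e+05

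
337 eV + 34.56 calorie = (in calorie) 34.56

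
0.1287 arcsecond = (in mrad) 0.000624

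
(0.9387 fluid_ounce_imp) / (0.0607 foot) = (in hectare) 1.442e-07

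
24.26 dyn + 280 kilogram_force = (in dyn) 2.746e+08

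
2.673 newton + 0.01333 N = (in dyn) 2.686e+05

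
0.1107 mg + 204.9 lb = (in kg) 92.94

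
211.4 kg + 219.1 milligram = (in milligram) 2.114e+08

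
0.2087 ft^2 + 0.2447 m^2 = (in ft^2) 2.843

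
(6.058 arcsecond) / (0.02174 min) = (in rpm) 0.000215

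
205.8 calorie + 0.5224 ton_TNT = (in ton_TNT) 0.5224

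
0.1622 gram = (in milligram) 162.2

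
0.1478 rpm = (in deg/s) 0.8868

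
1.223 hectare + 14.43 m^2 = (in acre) 3.026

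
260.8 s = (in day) 0.003019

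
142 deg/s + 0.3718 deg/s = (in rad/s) 2.485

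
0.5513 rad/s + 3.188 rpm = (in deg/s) 50.72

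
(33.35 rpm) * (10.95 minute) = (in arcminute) 7.888e+06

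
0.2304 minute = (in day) 0.00016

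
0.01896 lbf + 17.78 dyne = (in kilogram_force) 0.008618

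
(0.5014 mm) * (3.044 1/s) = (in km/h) 0.005495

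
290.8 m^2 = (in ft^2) 3130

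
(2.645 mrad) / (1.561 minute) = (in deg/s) 0.001618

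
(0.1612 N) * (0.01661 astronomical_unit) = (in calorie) 9.573e+07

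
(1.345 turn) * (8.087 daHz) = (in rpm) 6526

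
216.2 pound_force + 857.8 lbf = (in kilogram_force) 487.2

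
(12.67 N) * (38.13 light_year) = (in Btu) 4.332e+15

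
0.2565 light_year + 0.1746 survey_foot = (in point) 6.879e+18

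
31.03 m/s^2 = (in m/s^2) 31.03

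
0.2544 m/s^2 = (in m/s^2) 0.2544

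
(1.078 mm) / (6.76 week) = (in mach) 7.744e-13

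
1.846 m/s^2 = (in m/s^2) 1.846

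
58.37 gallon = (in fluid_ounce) 7471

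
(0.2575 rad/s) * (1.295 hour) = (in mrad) 1.2e+06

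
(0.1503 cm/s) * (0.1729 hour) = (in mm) 935.5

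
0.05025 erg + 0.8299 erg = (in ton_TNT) 2.104e-17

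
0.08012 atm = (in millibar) 81.18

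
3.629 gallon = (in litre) 13.74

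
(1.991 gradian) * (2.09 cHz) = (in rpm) 0.006242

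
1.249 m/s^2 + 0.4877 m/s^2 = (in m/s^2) 1.737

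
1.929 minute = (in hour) 0.03215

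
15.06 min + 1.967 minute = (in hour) 0.2838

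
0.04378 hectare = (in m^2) 437.8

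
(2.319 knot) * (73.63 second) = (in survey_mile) 0.05458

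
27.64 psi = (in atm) 1.881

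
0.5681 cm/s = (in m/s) 0.005681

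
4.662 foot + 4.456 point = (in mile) 0.0008839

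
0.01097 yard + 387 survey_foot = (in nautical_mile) 0.0637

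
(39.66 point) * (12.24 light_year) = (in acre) 4.004e+11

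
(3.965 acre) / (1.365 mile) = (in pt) 2.071e+04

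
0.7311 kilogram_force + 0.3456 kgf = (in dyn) 1.056e+06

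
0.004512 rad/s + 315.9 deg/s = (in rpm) 52.69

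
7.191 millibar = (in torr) 5.394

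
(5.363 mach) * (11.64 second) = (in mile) 13.21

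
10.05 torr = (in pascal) 1340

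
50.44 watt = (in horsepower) 0.06764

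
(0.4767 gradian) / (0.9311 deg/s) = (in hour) 0.000128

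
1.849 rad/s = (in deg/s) 105.9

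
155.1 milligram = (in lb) 0.0003419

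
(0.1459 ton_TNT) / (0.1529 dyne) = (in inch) 1.572e+16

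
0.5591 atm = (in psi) 8.217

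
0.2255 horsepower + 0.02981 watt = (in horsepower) 0.2255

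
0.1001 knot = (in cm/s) 5.15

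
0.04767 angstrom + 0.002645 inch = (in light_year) 7.101e-21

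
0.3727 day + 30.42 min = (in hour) 9.452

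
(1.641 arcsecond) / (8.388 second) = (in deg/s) 5.434e-05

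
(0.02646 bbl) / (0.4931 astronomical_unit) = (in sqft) 6.138e-13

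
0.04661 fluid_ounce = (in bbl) 8.67e-06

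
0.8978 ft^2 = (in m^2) 0.08341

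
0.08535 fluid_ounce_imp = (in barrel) 1.525e-05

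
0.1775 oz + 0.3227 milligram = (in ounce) 0.1775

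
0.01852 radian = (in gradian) 1.179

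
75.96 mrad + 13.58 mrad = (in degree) 5.13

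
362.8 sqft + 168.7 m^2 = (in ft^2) 2179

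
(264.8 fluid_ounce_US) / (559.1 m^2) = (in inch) 0.0005514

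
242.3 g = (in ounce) 8.547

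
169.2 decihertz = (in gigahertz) 1.692e-08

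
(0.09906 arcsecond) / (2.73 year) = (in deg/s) 3.196e-13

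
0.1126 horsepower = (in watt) 83.97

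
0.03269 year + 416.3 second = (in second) 1.031e+06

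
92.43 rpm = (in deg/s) 554.6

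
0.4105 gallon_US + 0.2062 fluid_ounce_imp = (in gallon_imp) 0.3431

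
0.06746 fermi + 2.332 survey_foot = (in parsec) 2.304e-17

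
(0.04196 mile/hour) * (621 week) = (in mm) 7.045e+09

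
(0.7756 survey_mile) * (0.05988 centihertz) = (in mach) 0.002195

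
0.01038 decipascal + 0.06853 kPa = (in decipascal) 685.3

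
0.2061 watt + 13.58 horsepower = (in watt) 1.013e+04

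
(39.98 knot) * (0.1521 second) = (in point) 8868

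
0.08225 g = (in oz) 0.002901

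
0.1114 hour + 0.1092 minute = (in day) 0.004718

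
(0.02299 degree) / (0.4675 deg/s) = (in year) 1.559e-09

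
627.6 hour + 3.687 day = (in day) 29.84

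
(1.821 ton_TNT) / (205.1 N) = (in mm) 3.715e+10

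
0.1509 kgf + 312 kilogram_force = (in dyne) 3.061e+08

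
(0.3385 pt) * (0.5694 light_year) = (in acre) 1.59e+08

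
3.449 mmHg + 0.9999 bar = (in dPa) 1.004e+06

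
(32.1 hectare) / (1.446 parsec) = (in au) 4.809e-23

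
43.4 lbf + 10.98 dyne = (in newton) 193.1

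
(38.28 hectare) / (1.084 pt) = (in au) 0.006691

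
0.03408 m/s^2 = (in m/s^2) 0.03408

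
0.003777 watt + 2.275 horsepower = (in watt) 1696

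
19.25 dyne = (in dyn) 19.25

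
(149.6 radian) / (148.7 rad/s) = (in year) 3.19e-08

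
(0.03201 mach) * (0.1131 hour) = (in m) 4438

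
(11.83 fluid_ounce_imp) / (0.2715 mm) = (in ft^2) 13.33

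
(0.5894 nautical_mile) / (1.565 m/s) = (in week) 0.001153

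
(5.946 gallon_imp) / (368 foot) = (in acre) 5.955e-08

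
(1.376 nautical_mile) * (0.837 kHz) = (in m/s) 2.133e+06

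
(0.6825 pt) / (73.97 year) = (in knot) 2.006e-13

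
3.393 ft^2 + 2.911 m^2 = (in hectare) 0.0003226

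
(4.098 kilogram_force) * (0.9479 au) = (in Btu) 5.401e+09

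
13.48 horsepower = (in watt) 1.005e+04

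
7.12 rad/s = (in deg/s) 407.9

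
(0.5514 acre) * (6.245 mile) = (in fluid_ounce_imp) 7.893e+11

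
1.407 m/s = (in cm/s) 140.7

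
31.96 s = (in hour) 0.008878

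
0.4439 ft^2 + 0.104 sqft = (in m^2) 0.0509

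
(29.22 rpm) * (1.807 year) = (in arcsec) 3.597e+13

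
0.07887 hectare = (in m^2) 788.7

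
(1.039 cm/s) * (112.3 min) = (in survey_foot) 229.7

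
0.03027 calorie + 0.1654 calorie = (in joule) 0.8187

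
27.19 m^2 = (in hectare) 0.002719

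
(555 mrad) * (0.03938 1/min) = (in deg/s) 0.02087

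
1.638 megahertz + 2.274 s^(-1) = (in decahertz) 1.638e+05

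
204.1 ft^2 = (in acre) 0.004685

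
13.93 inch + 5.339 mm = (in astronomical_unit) 2.401e-12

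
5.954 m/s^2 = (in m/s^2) 5.954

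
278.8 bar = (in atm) 275.2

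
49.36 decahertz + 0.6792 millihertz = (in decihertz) 4936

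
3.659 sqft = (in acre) 8.4e-05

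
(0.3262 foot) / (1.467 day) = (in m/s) 7.844e-07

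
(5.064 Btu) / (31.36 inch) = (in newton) 6707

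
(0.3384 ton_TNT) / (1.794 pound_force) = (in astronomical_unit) 0.001186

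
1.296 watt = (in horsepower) 0.001738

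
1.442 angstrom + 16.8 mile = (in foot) 8.87e+04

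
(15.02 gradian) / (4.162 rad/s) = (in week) 9.373e-08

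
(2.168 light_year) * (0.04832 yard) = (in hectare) 9.062e+10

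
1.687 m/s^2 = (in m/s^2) 1.687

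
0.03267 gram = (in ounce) 0.001152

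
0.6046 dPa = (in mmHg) 0.0004535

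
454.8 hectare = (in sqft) 4.895e+07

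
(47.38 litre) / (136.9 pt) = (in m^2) 0.981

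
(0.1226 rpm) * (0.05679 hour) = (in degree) 150.4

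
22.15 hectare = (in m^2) 2.215e+05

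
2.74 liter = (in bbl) 0.01723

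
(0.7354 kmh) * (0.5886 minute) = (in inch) 284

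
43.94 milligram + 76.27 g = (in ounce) 2.692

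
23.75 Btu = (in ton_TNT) 5.989e-06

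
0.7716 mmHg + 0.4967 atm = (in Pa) 5.043e+04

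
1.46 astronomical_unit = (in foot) 7.166e+11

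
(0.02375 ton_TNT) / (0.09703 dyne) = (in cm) 1.024e+16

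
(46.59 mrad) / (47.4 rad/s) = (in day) 1.138e-08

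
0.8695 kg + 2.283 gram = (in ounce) 30.75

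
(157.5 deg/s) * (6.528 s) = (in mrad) 1.794e+04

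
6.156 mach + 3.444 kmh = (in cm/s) 2.097e+05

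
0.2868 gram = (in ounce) 0.01012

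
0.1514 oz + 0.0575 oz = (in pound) 0.01306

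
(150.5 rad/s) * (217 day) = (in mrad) 2.822e+12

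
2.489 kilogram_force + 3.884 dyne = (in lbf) 5.487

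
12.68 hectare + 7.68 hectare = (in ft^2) 2.192e+06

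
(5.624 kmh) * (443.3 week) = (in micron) 4.188e+14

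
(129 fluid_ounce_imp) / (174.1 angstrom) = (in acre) 52.02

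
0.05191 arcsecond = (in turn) 4.005e-08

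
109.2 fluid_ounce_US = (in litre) 3.229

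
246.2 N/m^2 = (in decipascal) 2462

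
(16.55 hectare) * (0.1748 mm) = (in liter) 2.893e+04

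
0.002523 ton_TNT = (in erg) 1.056e+14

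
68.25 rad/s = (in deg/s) 3910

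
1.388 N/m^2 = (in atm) 1.37e-05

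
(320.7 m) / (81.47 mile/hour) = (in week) 1.456e-05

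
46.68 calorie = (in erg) 1.953e+09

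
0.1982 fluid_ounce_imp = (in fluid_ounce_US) 0.1904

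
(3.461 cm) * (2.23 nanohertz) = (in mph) 1.726e-10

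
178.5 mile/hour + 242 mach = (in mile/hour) 1.845e+05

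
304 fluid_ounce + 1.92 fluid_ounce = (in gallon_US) 2.39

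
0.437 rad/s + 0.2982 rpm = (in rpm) 4.471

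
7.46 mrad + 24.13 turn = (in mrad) 1.516e+05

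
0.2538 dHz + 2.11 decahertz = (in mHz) 2.113e+04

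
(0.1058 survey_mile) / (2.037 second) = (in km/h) 300.9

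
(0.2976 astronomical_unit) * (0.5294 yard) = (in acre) 5.326e+06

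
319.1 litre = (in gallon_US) 84.3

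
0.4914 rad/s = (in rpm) 4.693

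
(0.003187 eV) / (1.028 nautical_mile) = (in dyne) 2.682e-20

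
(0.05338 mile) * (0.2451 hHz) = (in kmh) 7580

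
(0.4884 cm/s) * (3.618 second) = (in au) 1.181e-13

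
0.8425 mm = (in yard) 0.0009214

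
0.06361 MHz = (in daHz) 6361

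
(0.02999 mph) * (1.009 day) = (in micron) 1.169e+09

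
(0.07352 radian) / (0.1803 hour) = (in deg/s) 0.00649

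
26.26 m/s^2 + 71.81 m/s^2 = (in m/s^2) 98.07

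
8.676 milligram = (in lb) 1.913e-05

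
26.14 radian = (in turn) 4.16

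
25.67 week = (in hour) 4313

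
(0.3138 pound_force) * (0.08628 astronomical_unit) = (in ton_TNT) 4.306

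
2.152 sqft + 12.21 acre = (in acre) 12.21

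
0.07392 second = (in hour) 2.053e-05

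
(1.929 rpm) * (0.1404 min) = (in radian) 1.702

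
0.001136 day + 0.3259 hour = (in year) 4.032e-05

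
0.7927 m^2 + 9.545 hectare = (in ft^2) 1.027e+06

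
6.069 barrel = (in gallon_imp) 212.2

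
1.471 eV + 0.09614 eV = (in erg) 2.511e-12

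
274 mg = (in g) 0.274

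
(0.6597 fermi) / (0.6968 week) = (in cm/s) 1.565e-19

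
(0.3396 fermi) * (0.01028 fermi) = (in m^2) 3.491e-33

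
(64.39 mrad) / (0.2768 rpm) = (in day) 2.571e-05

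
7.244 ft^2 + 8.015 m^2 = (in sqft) 93.52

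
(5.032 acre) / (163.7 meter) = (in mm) 1.244e+05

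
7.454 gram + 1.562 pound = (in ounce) 25.25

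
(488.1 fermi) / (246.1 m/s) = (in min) 3.306e-17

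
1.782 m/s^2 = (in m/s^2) 1.782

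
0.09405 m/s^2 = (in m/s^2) 0.09405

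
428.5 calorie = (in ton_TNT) 4.285e-07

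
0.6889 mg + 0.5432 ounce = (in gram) 15.4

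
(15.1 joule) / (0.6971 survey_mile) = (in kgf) 0.001372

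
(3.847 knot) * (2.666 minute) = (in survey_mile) 0.1967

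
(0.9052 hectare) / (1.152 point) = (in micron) 2.227e+13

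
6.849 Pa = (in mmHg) 0.05137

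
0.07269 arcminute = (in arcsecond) 4.361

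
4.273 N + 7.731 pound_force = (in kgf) 3.942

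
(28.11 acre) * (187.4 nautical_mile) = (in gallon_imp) 8.685e+12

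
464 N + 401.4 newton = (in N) 865.4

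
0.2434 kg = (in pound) 0.5366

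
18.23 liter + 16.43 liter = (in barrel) 0.218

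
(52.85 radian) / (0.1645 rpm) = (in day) 0.03551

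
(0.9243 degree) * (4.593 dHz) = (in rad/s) 0.007409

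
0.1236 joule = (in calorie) 0.02954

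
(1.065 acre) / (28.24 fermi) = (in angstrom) 1.526e+27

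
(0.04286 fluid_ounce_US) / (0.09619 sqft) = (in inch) 0.005584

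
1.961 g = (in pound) 0.004323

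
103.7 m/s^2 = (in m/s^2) 103.7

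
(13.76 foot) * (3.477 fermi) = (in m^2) 1.458e-14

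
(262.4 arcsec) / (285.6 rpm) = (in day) 4.923e-10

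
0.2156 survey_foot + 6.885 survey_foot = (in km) 0.002164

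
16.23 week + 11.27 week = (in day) 192.5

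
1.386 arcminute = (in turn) 6.417e-05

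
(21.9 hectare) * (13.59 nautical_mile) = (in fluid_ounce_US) 1.864e+14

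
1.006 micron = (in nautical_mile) 5.432e-10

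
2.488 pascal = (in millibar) 0.02488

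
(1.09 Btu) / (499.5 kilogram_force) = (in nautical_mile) 0.0001268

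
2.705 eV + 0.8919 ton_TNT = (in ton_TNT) 0.8919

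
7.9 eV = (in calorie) 3.025e-19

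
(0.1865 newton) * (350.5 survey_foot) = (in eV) 1.244e+20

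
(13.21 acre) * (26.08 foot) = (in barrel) 2.673e+06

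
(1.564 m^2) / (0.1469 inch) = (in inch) 1.65e+04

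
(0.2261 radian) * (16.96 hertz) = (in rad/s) 3.835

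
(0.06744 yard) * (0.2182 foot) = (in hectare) 4.101e-07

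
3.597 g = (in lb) 0.00793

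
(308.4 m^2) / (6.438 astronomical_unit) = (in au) 2.14e-21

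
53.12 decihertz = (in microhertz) 5.312e+06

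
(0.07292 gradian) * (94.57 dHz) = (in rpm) 0.1034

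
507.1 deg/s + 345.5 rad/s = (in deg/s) 2.03e+04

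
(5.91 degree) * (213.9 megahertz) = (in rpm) 2.107e+08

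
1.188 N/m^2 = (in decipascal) 11.88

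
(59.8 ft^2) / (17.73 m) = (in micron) 3.133e+05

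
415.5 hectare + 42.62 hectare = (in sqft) 4.931e+07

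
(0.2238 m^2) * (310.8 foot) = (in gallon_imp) 4664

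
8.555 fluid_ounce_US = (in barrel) 0.001591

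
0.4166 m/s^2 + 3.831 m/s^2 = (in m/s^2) 4.248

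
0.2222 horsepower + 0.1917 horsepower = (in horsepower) 0.4139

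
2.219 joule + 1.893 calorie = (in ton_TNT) 2.423e-09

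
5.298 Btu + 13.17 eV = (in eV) 3.489e+22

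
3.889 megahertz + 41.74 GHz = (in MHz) 4.174e+04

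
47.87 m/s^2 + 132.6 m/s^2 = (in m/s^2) 180.5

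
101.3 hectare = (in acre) 250.3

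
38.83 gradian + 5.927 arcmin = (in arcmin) 2103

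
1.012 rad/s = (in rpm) 9.664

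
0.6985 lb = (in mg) 3.168e+05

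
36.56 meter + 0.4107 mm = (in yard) 39.98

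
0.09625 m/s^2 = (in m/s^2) 0.09625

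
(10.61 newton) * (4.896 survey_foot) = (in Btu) 0.01501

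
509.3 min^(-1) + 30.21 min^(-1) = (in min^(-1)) 539.5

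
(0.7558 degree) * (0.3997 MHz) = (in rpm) 5.035e+04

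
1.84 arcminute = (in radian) 0.0005352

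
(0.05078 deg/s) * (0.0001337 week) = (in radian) 0.07167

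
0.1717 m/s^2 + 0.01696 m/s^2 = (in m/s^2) 0.1887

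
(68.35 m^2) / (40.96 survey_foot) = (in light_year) 5.787e-16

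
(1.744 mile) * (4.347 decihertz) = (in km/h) 4392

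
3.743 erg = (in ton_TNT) 8.946e-17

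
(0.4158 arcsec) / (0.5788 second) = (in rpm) 3.326e-05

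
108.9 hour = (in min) 6534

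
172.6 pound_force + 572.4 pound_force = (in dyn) 3.314e+08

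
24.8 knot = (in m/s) 12.76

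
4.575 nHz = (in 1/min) 2.745e-07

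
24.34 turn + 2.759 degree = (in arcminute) 5.259e+05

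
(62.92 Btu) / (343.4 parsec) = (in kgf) 6.388e-16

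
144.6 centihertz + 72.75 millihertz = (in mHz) 1519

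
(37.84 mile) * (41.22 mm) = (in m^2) 2510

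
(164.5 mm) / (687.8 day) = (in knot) 5.381e-09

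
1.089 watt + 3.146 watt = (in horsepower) 0.005679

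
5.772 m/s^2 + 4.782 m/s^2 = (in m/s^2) 10.55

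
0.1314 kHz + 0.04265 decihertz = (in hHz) 1.314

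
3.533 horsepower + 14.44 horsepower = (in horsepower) 17.97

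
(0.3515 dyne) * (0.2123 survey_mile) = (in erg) 1.201e+04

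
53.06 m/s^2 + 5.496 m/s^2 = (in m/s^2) 58.56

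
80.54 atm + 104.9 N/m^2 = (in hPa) 8.161e+04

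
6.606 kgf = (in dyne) 6.478e+06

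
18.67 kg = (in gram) 1.867e+04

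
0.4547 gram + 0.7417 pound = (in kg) 0.3369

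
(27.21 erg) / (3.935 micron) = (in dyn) 6.915e+04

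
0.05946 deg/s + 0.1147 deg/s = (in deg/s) 0.1742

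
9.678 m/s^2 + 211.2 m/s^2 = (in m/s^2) 220.9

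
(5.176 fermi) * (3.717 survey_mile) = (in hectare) 3.096e-15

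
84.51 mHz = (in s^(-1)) 0.08451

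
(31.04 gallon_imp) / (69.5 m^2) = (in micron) 2030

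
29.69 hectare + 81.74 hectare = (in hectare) 111.4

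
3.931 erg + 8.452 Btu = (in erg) 8.917e+10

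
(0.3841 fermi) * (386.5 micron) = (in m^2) 1.485e-19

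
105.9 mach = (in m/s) 3.606e+04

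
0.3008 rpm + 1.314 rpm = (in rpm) 1.615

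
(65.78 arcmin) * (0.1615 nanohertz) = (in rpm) 2.951e-11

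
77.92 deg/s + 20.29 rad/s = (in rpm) 206.7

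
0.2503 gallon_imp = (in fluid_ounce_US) 38.48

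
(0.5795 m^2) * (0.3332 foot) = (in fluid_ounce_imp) 2071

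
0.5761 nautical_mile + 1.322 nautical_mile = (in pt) 9.965e+06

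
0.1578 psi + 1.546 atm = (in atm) 1.557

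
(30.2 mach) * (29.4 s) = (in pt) 8.57e+08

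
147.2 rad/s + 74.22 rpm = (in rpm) 1480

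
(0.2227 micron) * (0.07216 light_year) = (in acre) 3.757e+04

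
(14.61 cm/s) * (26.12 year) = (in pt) 3.411e+11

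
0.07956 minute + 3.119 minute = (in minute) 3.199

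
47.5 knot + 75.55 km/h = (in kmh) 163.5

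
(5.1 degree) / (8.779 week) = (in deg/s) 9.605e-07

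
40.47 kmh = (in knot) 21.85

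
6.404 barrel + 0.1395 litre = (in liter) 1018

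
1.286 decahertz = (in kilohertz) 0.01286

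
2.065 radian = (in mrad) 2065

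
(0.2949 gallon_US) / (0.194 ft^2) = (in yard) 0.06774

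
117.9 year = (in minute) 6.197e+07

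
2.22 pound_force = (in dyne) 9.875e+05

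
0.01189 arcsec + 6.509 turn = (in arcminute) 1.406e+05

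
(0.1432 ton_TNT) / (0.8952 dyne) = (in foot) 2.196e+14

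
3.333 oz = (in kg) 0.09449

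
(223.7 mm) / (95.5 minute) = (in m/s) 3.904e-05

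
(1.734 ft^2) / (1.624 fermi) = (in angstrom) 9.92e+23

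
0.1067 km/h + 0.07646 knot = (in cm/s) 6.897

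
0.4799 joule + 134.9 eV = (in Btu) 0.0004549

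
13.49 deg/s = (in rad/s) 0.2354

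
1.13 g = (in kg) 0.00113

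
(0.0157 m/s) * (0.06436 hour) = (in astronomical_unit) 2.432e-11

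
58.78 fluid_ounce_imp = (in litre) 1.67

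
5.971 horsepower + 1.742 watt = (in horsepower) 5.973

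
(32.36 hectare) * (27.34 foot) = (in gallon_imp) 5.932e+08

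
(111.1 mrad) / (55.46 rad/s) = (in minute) 3.339e-05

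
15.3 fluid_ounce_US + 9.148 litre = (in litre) 9.6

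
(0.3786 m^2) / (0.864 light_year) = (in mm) 4.632e-14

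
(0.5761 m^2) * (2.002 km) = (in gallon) 3.047e+05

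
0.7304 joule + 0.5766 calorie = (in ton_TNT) 7.512e-10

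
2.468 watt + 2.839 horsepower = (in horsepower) 2.842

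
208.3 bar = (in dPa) 2.083e+08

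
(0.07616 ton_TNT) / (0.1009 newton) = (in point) 8.952e+12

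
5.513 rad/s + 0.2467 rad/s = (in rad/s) 5.76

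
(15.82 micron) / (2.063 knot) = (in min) 2.484e-07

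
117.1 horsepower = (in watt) 8.732e+04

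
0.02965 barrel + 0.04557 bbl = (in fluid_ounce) 404.4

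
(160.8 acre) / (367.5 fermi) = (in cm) 1.771e+20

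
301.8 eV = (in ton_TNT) 1.156e-26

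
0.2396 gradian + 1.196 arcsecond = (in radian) 0.003769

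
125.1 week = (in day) 875.7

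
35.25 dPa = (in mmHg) 0.02644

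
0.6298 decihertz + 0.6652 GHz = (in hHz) 6.652e+06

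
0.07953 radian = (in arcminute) 273.4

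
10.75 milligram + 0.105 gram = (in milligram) 115.8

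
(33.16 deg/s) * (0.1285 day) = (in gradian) 4.091e+05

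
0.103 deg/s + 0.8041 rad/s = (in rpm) 7.696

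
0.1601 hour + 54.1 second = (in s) 630.5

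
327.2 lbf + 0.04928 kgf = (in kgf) 148.5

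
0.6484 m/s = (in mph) 1.45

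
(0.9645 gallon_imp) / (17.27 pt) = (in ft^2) 7.747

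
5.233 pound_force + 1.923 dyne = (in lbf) 5.233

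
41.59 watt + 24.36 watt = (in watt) 65.95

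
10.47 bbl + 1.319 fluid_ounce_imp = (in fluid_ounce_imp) 5.859e+04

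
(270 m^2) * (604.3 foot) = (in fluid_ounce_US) 1.682e+09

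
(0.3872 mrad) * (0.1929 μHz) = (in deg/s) 4.279e-09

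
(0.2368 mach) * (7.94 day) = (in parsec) 1.793e-09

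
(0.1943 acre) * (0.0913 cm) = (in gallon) 189.6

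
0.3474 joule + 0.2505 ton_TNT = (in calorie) 2.505e+08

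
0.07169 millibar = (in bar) 7.169e-05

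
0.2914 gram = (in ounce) 0.01028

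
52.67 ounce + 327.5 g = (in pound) 4.014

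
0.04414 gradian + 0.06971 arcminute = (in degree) 0.04089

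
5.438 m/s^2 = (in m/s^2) 5.438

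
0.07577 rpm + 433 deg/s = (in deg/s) 433.5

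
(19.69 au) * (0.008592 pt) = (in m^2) 8.928e+06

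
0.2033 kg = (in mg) 2.033e+05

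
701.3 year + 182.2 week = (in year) 704.8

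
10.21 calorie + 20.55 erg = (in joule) 42.72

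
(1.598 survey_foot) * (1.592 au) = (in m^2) 1.16e+11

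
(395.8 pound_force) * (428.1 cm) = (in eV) 4.704e+22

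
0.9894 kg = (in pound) 2.181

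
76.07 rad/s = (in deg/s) 4358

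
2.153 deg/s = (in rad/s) 0.03758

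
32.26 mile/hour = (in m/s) 14.42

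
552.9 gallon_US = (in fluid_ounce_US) 7.077e+04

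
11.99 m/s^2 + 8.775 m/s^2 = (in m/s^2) 20.77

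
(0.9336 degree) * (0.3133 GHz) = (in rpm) 4.875e+07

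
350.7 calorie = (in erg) 1.467e+10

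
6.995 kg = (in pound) 15.42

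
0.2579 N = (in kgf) 0.0263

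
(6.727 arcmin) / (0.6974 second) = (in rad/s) 0.002806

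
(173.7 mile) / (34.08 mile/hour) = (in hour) 5.097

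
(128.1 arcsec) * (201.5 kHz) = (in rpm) 1195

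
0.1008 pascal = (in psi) 1.462e-05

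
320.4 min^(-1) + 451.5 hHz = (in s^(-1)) 4.516e+04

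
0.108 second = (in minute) 0.0018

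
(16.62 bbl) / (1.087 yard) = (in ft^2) 28.62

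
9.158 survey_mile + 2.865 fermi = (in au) 9.852e-08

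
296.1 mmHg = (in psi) 5.726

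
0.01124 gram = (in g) 0.01124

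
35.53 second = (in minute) 0.5922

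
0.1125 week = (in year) 0.002158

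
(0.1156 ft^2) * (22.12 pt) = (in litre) 0.08381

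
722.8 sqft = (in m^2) 67.15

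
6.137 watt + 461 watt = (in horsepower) 0.6264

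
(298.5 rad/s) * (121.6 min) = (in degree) 1.248e+08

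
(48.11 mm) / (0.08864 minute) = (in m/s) 0.009046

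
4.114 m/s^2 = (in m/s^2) 4.114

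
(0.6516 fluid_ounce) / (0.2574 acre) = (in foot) 6.069e-08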